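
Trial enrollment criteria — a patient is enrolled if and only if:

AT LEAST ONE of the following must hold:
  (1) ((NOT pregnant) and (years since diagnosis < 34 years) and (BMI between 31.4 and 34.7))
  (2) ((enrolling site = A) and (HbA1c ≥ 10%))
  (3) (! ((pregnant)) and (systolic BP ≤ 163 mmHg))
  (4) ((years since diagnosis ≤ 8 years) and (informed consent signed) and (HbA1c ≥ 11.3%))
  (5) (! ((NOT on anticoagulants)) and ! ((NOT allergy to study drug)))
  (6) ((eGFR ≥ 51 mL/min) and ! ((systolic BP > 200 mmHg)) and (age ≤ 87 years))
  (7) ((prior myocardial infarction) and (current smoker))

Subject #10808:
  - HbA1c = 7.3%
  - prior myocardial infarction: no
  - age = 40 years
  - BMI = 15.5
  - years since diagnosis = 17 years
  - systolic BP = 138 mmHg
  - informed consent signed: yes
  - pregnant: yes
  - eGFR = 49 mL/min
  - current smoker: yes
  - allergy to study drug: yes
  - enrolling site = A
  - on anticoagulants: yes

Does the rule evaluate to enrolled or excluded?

Atomic conditions:
  NOT pregnant: yes → false
  years since diagnosis < 34 years: 17 < 34 is true
  BMI between 31.4 and 34.7: 15.5 in [31.4, 34.7] is false
  enrolling site = A: A == A is true
  HbA1c ≥ 10%: 7.3 ≥ 10 is false
  pregnant: yes → true
  systolic BP ≤ 163 mmHg: 138 ≤ 163 is true
  years since diagnosis ≤ 8 years: 17 ≤ 8 is false
  informed consent signed: yes → true
  HbA1c ≥ 11.3%: 7.3 ≥ 11.3 is false
  NOT on anticoagulants: yes → false
  NOT allergy to study drug: yes → false
  eGFR ≥ 51 mL/min: 49 ≥ 51 is false
  systolic BP > 200 mmHg: 138 > 200 is false
  age ≤ 87 years: 40 ≤ 87 is true
  prior myocardial infarction: no → false
  current smoker: yes → true
Combine:
[1] false AND true AND false = false
[2] true AND false = false
[3.1] NOT true = false
[3] false AND true = false
[4] false AND true AND false = false
[5.1] NOT false = true
[5.2] NOT false = true
[5] true AND true = true
[6.2] NOT false = true
[6] false AND true AND true = false
[7] false AND true = false
[root] false OR false OR false OR false OR true OR false OR false = true
Overall: true → enrolled

Enrolled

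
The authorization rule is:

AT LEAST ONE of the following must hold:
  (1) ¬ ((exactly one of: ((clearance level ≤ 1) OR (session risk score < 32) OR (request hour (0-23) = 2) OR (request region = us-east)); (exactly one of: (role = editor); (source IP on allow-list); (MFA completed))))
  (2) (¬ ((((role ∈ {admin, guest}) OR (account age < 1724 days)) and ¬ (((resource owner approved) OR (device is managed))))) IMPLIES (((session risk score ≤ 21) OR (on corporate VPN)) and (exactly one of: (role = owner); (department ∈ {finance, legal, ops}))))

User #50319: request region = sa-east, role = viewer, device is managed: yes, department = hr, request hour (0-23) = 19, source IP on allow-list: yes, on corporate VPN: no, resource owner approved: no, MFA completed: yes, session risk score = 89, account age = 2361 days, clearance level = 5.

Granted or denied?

Atomic conditions:
  clearance level ≤ 1: 5 ≤ 1 is false
  session risk score < 32: 89 < 32 is false
  request hour (0-23) = 2: 19 == 2 is false
  request region = us-east: sa-east == us-east is false
  role = editor: viewer == editor is false
  source IP on allow-list: yes → true
  MFA completed: yes → true
  role ∈ {admin, guest}: viewer is not in the set → false
  account age < 1724 days: 2361 < 1724 is false
  resource owner approved: no → false
  device is managed: yes → true
  session risk score ≤ 21: 89 ≤ 21 is false
  on corporate VPN: no → false
  role = owner: viewer == owner is false
  department ∈ {finance, legal, ops}: hr is not in the set → false
Combine:
[1.1.1] false OR false OR false OR false = false
[1.1.2] exactly-one(false, true, true) = false
[1.1] exactly-one(false, false) = false
[1] NOT false = true
[2.1.1.1] false OR false = false
[2.1.1.2.1] false OR true = true
[2.1.1.2] NOT true = false
[2.1.1] false AND false = false
[2.1] NOT false = true
[2.2.1] false OR false = false
[2.2.2] exactly-one(false, false) = false
[2.2] false AND false = false
[2] true → false = false
[root] true OR false = true
Overall: true → granted

Granted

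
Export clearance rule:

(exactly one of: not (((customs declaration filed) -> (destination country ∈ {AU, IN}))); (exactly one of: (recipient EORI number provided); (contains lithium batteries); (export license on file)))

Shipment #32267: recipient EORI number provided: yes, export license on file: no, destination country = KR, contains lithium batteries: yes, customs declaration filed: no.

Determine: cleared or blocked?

Blocked

Atomic conditions:
  customs declaration filed: no → false
  destination country ∈ {AU, IN}: KR is not in the set → false
  recipient EORI number provided: yes → true
  contains lithium batteries: yes → true
  export license on file: no → false
Combine:
[1.1] false → false (antecedent false ⇒ implication holds) = true
[1] NOT true = false
[2] exactly-one(true, true, false) = false
[root] exactly-one(false, false) = false
Overall: false → blocked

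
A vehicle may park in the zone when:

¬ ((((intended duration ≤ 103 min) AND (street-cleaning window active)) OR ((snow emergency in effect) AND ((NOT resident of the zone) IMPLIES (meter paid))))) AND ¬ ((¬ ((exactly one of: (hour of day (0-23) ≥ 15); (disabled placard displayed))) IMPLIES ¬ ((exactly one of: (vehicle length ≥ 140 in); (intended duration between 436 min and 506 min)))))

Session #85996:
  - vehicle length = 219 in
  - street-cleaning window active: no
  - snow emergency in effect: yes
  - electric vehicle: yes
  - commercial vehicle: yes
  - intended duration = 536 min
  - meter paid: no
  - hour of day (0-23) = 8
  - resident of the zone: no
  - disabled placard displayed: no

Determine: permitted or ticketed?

Atomic conditions:
  intended duration ≤ 103 min: 536 ≤ 103 is false
  street-cleaning window active: no → false
  snow emergency in effect: yes → true
  NOT resident of the zone: no → true
  meter paid: no → false
  hour of day (0-23) ≥ 15: 8 ≥ 15 is false
  disabled placard displayed: no → false
  vehicle length ≥ 140 in: 219 ≥ 140 is true
  intended duration between 436 min and 506 min: 536 in [436, 506] is false
Combine:
[1.1.1] false AND false = false
[1.1.2.2] true → false = false
[1.1.2] true AND false = false
[1.1] false OR false = false
[1] NOT false = true
[2.1.1.1] exactly-one(false, false) = false
[2.1.1] NOT false = true
[2.1.2.1] exactly-one(true, false) = true
[2.1.2] NOT true = false
[2.1] true → false = false
[2] NOT false = true
[root] true AND true = true
Overall: true → permitted

Permitted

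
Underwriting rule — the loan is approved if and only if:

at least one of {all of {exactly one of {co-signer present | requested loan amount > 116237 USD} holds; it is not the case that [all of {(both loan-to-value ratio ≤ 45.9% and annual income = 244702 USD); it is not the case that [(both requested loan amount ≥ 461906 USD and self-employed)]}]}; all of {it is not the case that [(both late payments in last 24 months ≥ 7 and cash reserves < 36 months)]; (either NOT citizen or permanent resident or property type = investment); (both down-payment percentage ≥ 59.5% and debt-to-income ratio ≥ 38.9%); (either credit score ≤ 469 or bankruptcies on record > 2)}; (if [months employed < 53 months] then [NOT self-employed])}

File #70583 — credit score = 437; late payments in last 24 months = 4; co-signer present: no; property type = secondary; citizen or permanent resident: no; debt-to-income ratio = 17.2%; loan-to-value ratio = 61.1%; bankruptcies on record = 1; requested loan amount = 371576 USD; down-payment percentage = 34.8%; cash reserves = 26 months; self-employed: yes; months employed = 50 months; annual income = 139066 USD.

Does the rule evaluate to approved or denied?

Atomic conditions:
  co-signer present: no → false
  requested loan amount > 116237 USD: 371576 > 116237 is true
  loan-to-value ratio ≤ 45.9%: 61.1 ≤ 45.9 is false
  annual income = 244702 USD: 139066 == 244702 is false
  requested loan amount ≥ 461906 USD: 371576 ≥ 461906 is false
  self-employed: yes → true
  late payments in last 24 months ≥ 7: 4 ≥ 7 is false
  cash reserves < 36 months: 26 < 36 is true
  NOT citizen or permanent resident: no → true
  property type = investment: secondary == investment is false
  down-payment percentage ≥ 59.5%: 34.8 ≥ 59.5 is false
  debt-to-income ratio ≥ 38.9%: 17.2 ≥ 38.9 is false
  credit score ≤ 469: 437 ≤ 469 is true
  bankruptcies on record > 2: 1 > 2 is false
  months employed < 53 months: 50 < 53 is true
  NOT self-employed: yes → false
Combine:
[1.1] exactly-one(false, true) = true
[1.2.1.1] false AND false = false
[1.2.1.2.1] false AND true = false
[1.2.1.2] NOT false = true
[1.2.1] false AND true = false
[1.2] NOT false = true
[1] true AND true = true
[2.1.1] false AND true = false
[2.1] NOT false = true
[2.2] true OR false = true
[2.3] false AND false = false
[2.4] true OR false = true
[2] true AND true AND false AND true = false
[3] true → false = false
[root] true OR false OR false = true
Overall: true → approved

Approved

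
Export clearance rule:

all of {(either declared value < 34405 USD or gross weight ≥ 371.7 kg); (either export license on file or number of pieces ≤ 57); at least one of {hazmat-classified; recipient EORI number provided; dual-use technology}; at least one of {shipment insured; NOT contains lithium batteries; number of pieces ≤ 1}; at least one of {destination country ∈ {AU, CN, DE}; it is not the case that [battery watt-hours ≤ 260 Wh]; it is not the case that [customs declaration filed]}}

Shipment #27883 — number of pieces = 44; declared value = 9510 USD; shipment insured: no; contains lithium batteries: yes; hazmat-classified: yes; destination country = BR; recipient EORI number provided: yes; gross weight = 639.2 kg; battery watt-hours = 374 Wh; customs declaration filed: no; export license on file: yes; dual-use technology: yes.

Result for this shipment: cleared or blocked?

Atomic conditions:
  declared value < 34405 USD: 9510 < 34405 is true
  gross weight ≥ 371.7 kg: 639.2 ≥ 371.7 is true
  export license on file: yes → true
  number of pieces ≤ 57: 44 ≤ 57 is true
  hazmat-classified: yes → true
  recipient EORI number provided: yes → true
  dual-use technology: yes → true
  shipment insured: no → false
  NOT contains lithium batteries: yes → false
  number of pieces ≤ 1: 44 ≤ 1 is false
  destination country ∈ {AU, CN, DE}: BR is not in the set → false
  battery watt-hours ≤ 260 Wh: 374 ≤ 260 is false
  customs declaration filed: no → false
Combine:
[1] true OR true = true
[2] true OR true = true
[3] true OR true OR true = true
[4] false OR false OR false = false
[5.2] NOT false = true
[5.3] NOT false = true
[5] false OR true OR true = true
[root] true AND true AND true AND false AND true = false
Overall: false → blocked

Blocked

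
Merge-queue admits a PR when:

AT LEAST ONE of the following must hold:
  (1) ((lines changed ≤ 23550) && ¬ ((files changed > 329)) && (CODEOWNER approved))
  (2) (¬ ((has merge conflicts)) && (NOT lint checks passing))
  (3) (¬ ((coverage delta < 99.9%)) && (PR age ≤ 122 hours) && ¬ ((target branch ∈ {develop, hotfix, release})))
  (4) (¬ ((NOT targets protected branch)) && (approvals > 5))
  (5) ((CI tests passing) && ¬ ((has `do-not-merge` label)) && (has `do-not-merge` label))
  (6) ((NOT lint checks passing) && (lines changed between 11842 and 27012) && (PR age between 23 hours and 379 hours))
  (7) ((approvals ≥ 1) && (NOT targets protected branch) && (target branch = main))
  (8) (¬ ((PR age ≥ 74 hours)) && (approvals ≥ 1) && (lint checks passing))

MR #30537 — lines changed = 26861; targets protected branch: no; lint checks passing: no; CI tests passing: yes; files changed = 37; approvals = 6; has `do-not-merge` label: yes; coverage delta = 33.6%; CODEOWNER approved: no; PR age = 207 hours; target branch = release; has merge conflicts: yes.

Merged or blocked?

Atomic conditions:
  lines changed ≤ 23550: 26861 ≤ 23550 is false
  files changed > 329: 37 > 329 is false
  CODEOWNER approved: no → false
  has merge conflicts: yes → true
  NOT lint checks passing: no → true
  coverage delta < 99.9%: 33.6 < 99.9 is true
  PR age ≤ 122 hours: 207 ≤ 122 is false
  target branch ∈ {develop, hotfix, release}: release is in the set → true
  NOT targets protected branch: no → true
  approvals > 5: 6 > 5 is true
  CI tests passing: yes → true
  has `do-not-merge` label: yes → true
  lines changed between 11842 and 27012: 26861 in [11842, 27012] is true
  PR age between 23 hours and 379 hours: 207 in [23, 379] is true
  approvals ≥ 1: 6 ≥ 1 is true
  target branch = main: release == main is false
  PR age ≥ 74 hours: 207 ≥ 74 is true
  lint checks passing: no → false
Combine:
[1.2] NOT false = true
[1] false AND true AND false = false
[2.1] NOT true = false
[2] false AND true = false
[3.1] NOT true = false
[3.3] NOT true = false
[3] false AND false AND false = false
[4.1] NOT true = false
[4] false AND true = false
[5.2] NOT true = false
[5] true AND false AND true = false
[6] true AND true AND true = true
[7] true AND true AND false = false
[8.1] NOT true = false
[8] false AND true AND false = false
[root] false OR false OR false OR false OR false OR true OR false OR false = true
Overall: true → merged

Merged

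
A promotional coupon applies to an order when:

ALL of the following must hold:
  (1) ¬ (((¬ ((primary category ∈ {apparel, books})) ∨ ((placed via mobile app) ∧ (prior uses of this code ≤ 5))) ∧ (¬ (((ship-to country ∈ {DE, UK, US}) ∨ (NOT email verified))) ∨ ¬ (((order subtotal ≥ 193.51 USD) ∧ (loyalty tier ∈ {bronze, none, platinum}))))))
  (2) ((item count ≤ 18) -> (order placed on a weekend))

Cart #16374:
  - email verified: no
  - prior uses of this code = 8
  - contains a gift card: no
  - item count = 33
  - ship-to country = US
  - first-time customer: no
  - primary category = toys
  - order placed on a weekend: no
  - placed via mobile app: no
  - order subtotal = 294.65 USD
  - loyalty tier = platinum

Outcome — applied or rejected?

Atomic conditions:
  primary category ∈ {apparel, books}: toys is not in the set → false
  placed via mobile app: no → false
  prior uses of this code ≤ 5: 8 ≤ 5 is false
  ship-to country ∈ {DE, UK, US}: US is in the set → true
  NOT email verified: no → true
  order subtotal ≥ 193.51 USD: 294.65 ≥ 193.51 is true
  loyalty tier ∈ {bronze, none, platinum}: platinum is in the set → true
  item count ≤ 18: 33 ≤ 18 is false
  order placed on a weekend: no → false
Combine:
[1.1.1.1] NOT false = true
[1.1.1.2] false AND false = false
[1.1.1] true OR false = true
[1.1.2.1.1] true OR true = true
[1.1.2.1] NOT true = false
[1.1.2.2.1] true AND true = true
[1.1.2.2] NOT true = false
[1.1.2] false OR false = false
[1.1] true AND false = false
[1] NOT false = true
[2] false → false (antecedent false ⇒ implication holds) = true
[root] true AND true = true
Overall: true → applied

Applied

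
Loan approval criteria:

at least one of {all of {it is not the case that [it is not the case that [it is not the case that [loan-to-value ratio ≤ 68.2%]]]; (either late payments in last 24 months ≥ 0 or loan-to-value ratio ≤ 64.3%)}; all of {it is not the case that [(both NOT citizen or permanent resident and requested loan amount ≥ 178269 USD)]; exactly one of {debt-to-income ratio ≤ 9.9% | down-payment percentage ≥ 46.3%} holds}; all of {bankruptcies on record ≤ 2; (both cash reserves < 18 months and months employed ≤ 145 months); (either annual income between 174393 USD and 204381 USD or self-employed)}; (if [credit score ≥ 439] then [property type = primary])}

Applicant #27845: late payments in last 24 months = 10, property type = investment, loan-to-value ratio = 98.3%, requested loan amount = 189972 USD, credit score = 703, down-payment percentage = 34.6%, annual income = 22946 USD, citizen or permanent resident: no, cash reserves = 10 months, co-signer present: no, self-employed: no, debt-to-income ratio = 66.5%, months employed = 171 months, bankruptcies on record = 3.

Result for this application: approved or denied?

Approved

Atomic conditions:
  loan-to-value ratio ≤ 68.2%: 98.3 ≤ 68.2 is false
  late payments in last 24 months ≥ 0: 10 ≥ 0 is true
  loan-to-value ratio ≤ 64.3%: 98.3 ≤ 64.3 is false
  NOT citizen or permanent resident: no → true
  requested loan amount ≥ 178269 USD: 189972 ≥ 178269 is true
  debt-to-income ratio ≤ 9.9%: 66.5 ≤ 9.9 is false
  down-payment percentage ≥ 46.3%: 34.6 ≥ 46.3 is false
  bankruptcies on record ≤ 2: 3 ≤ 2 is false
  cash reserves < 18 months: 10 < 18 is true
  months employed ≤ 145 months: 171 ≤ 145 is false
  annual income between 174393 USD and 204381 USD: 22946 in [174393, 204381] is false
  self-employed: no → false
  credit score ≥ 439: 703 ≥ 439 is true
  property type = primary: investment == primary is false
Combine:
[1.1.1.1] NOT false = true
[1.1.1] NOT true = false
[1.1] NOT false = true
[1.2] true OR false = true
[1] true AND true = true
[2.1.1] true AND true = true
[2.1] NOT true = false
[2.2] exactly-one(false, false) = false
[2] false AND false = false
[3.2] true AND false = false
[3.3] false OR false = false
[3] false AND false AND false = false
[4] true → false = false
[root] true OR false OR false OR false = true
Overall: true → approved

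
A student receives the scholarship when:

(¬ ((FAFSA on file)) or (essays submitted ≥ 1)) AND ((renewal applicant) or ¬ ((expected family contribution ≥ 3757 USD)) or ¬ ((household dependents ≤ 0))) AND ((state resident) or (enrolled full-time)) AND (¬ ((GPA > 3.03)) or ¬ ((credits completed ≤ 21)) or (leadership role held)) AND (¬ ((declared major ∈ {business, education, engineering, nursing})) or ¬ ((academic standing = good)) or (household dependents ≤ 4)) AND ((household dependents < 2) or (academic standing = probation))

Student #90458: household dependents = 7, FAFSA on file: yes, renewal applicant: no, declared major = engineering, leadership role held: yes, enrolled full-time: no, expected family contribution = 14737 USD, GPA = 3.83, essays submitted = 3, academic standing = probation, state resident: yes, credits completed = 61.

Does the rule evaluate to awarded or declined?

Atomic conditions:
  FAFSA on file: yes → true
  essays submitted ≥ 1: 3 ≥ 1 is true
  renewal applicant: no → false
  expected family contribution ≥ 3757 USD: 14737 ≥ 3757 is true
  household dependents ≤ 0: 7 ≤ 0 is false
  state resident: yes → true
  enrolled full-time: no → false
  GPA > 3.03: 3.83 > 3.03 is true
  credits completed ≤ 21: 61 ≤ 21 is false
  leadership role held: yes → true
  declared major ∈ {business, education, engineering, nursing}: engineering is in the set → true
  academic standing = good: probation == good is false
  household dependents ≤ 4: 7 ≤ 4 is false
  household dependents < 2: 7 < 2 is false
  academic standing = probation: probation == probation is true
Combine:
[1.1] NOT true = false
[1] false OR true = true
[2.2] NOT true = false
[2.3] NOT false = true
[2] false OR false OR true = true
[3] true OR false = true
[4.1] NOT true = false
[4.2] NOT false = true
[4] false OR true OR true = true
[5.1] NOT true = false
[5.2] NOT false = true
[5] false OR true OR false = true
[6] false OR true = true
[root] true AND true AND true AND true AND true AND true = true
Overall: true → awarded

Awarded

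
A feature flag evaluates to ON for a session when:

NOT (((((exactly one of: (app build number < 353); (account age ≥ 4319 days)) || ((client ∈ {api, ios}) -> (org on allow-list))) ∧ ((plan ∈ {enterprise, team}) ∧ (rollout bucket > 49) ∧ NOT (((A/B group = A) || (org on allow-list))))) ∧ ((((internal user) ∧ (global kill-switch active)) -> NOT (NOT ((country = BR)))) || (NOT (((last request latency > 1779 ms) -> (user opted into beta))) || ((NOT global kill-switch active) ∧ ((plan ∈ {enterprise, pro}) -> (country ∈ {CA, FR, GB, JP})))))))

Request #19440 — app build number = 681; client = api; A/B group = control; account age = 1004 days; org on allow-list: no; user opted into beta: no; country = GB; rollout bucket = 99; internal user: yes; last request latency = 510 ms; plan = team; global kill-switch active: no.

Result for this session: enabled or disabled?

Enabled

Atomic conditions:
  app build number < 353: 681 < 353 is false
  account age ≥ 4319 days: 1004 ≥ 4319 is false
  client ∈ {api, ios}: api is in the set → true
  org on allow-list: no → false
  plan ∈ {enterprise, team}: team is in the set → true
  rollout bucket > 49: 99 > 49 is true
  A/B group = A: control == A is false
  internal user: yes → true
  global kill-switch active: no → false
  country = BR: GB == BR is false
  last request latency > 1779 ms: 510 > 1779 is false
  user opted into beta: no → false
  NOT global kill-switch active: no → true
  plan ∈ {enterprise, pro}: team is not in the set → false
  country ∈ {CA, FR, GB, JP}: GB is in the set → true
Combine:
[1.1.1.1] exactly-one(false, false) = false
[1.1.1.2] true → false = false
[1.1.1] false OR false = false
[1.1.2.3.1] false OR false = false
[1.1.2.3] NOT false = true
[1.1.2] true AND true AND true = true
[1.1] false AND true = false
[1.2.1.1] true AND false = false
[1.2.1.2.1] NOT false = true
[1.2.1.2] NOT true = false
[1.2.1] false → false (antecedent false ⇒ implication holds) = true
[1.2.2.1.1] false → false (antecedent false ⇒ implication holds) = true
[1.2.2.1] NOT true = false
[1.2.2.2.2] false → true (antecedent false ⇒ implication holds) = true
[1.2.2.2] true AND true = true
[1.2.2] false OR true = true
[1.2] true OR true = true
[1] false AND true = false
[root] NOT false = true
Overall: true → enabled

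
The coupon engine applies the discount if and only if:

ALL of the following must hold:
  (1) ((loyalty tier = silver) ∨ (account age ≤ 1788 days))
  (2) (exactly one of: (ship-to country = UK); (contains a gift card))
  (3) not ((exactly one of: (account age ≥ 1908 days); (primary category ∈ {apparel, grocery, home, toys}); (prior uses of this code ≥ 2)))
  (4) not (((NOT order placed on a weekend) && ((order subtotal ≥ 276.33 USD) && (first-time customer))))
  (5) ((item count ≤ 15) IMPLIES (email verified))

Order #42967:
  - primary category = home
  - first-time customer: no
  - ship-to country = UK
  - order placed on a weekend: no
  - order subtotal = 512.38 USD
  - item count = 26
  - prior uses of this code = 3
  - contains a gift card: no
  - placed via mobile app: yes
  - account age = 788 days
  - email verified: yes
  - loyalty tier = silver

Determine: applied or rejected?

Applied

Atomic conditions:
  loyalty tier = silver: silver == silver is true
  account age ≤ 1788 days: 788 ≤ 1788 is true
  ship-to country = UK: UK == UK is true
  contains a gift card: no → false
  account age ≥ 1908 days: 788 ≥ 1908 is false
  primary category ∈ {apparel, grocery, home, toys}: home is in the set → true
  prior uses of this code ≥ 2: 3 ≥ 2 is true
  NOT order placed on a weekend: no → true
  order subtotal ≥ 276.33 USD: 512.38 ≥ 276.33 is true
  first-time customer: no → false
  item count ≤ 15: 26 ≤ 15 is false
  email verified: yes → true
Combine:
[1] true OR true = true
[2] exactly-one(true, false) = true
[3.1] exactly-one(false, true, true) = false
[3] NOT false = true
[4.1.2] true AND false = false
[4.1] true AND false = false
[4] NOT false = true
[5] false → true (antecedent false ⇒ implication holds) = true
[root] true AND true AND true AND true AND true = true
Overall: true → applied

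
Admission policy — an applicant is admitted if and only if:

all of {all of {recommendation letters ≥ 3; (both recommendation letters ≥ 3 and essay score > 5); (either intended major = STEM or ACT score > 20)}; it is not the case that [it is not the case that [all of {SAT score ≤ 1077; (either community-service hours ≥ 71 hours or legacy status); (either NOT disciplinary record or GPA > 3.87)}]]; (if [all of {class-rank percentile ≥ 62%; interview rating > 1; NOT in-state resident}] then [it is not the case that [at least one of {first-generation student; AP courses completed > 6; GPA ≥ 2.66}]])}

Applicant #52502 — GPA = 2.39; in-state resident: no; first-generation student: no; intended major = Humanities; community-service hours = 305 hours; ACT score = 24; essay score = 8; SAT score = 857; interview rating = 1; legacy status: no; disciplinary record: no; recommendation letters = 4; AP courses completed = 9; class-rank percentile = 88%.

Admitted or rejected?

Atomic conditions:
  recommendation letters ≥ 3: 4 ≥ 3 is true
  essay score > 5: 8 > 5 is true
  intended major = STEM: Humanities == STEM is false
  ACT score > 20: 24 > 20 is true
  SAT score ≤ 1077: 857 ≤ 1077 is true
  community-service hours ≥ 71 hours: 305 ≥ 71 is true
  legacy status: no → false
  NOT disciplinary record: no → true
  GPA > 3.87: 2.39 > 3.87 is false
  class-rank percentile ≥ 62%: 88 ≥ 62 is true
  interview rating > 1: 1 > 1 is false
  NOT in-state resident: no → true
  first-generation student: no → false
  AP courses completed > 6: 9 > 6 is true
  GPA ≥ 2.66: 2.39 ≥ 2.66 is false
Combine:
[1.2] true AND true = true
[1.3] false OR true = true
[1] true AND true AND true = true
[2.1.1.2] true OR false = true
[2.1.1.3] true OR false = true
[2.1.1] true AND true AND true = true
[2.1] NOT true = false
[2] NOT false = true
[3.1] true AND false AND true = false
[3.2.1] false OR true OR false = true
[3.2] NOT true = false
[3] false → false (antecedent false ⇒ implication holds) = true
[root] true AND true AND true = true
Overall: true → admitted

Admitted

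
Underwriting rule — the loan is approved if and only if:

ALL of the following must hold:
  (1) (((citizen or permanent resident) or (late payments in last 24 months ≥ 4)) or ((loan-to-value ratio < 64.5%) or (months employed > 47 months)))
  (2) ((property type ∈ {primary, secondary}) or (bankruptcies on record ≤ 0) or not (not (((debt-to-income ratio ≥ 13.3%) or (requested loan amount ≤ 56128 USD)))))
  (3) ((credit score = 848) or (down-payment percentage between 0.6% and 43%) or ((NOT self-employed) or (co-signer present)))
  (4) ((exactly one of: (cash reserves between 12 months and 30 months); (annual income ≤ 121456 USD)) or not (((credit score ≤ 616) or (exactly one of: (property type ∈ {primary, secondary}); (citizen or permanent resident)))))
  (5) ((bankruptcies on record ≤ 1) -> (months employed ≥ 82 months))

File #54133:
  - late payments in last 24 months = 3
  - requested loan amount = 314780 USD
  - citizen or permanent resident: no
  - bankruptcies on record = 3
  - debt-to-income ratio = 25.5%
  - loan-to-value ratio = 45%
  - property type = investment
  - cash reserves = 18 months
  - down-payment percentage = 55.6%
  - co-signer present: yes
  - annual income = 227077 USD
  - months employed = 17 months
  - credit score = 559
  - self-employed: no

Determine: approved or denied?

Approved

Atomic conditions:
  citizen or permanent resident: no → false
  late payments in last 24 months ≥ 4: 3 ≥ 4 is false
  loan-to-value ratio < 64.5%: 45 < 64.5 is true
  months employed > 47 months: 17 > 47 is false
  property type ∈ {primary, secondary}: investment is not in the set → false
  bankruptcies on record ≤ 0: 3 ≤ 0 is false
  debt-to-income ratio ≥ 13.3%: 25.5 ≥ 13.3 is true
  requested loan amount ≤ 56128 USD: 314780 ≤ 56128 is false
  credit score = 848: 559 == 848 is false
  down-payment percentage between 0.6% and 43%: 55.6 in [0.6, 43] is false
  NOT self-employed: no → true
  co-signer present: yes → true
  cash reserves between 12 months and 30 months: 18 in [12, 30] is true
  annual income ≤ 121456 USD: 227077 ≤ 121456 is false
  credit score ≤ 616: 559 ≤ 616 is true
  bankruptcies on record ≤ 1: 3 ≤ 1 is false
  months employed ≥ 82 months: 17 ≥ 82 is false
Combine:
[1.1] false OR false = false
[1.2] true OR false = true
[1] false OR true = true
[2.3.1.1] true OR false = true
[2.3.1] NOT true = false
[2.3] NOT false = true
[2] false OR false OR true = true
[3.3] true OR true = true
[3] false OR false OR true = true
[4.1] exactly-one(true, false) = true
[4.2.1.2] exactly-one(false, false) = false
[4.2.1] true OR false = true
[4.2] NOT true = false
[4] true OR false = true
[5] false → false (antecedent false ⇒ implication holds) = true
[root] true AND true AND true AND true AND true = true
Overall: true → approved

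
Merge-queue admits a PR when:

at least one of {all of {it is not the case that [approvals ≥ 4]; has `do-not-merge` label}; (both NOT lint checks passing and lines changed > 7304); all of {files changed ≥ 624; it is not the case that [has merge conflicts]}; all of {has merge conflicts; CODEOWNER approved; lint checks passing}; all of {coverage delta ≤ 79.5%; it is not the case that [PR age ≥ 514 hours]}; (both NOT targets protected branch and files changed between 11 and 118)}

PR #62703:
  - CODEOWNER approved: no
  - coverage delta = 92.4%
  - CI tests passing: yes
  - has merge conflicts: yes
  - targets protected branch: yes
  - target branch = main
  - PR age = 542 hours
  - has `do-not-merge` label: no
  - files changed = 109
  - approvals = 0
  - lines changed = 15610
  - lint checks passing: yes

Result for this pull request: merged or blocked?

Atomic conditions:
  approvals ≥ 4: 0 ≥ 4 is false
  has `do-not-merge` label: no → false
  NOT lint checks passing: yes → false
  lines changed > 7304: 15610 > 7304 is true
  files changed ≥ 624: 109 ≥ 624 is false
  has merge conflicts: yes → true
  CODEOWNER approved: no → false
  lint checks passing: yes → true
  coverage delta ≤ 79.5%: 92.4 ≤ 79.5 is false
  PR age ≥ 514 hours: 542 ≥ 514 is true
  NOT targets protected branch: yes → false
  files changed between 11 and 118: 109 in [11, 118] is true
Combine:
[1.1] NOT false = true
[1] true AND false = false
[2] false AND true = false
[3.2] NOT true = false
[3] false AND false = false
[4] true AND false AND true = false
[5.2] NOT true = false
[5] false AND false = false
[6] false AND true = false
[root] false OR false OR false OR false OR false OR false = false
Overall: false → blocked

Blocked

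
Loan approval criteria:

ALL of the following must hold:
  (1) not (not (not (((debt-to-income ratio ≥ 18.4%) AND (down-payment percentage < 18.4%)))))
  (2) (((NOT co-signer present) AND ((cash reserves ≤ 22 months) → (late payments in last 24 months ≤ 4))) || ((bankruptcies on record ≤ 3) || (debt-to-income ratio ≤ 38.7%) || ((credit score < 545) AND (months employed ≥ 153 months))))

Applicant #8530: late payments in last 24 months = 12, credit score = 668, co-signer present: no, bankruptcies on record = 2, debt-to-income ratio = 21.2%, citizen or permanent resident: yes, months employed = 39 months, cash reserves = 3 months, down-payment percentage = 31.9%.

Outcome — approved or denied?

Approved

Atomic conditions:
  debt-to-income ratio ≥ 18.4%: 21.2 ≥ 18.4 is true
  down-payment percentage < 18.4%: 31.9 < 18.4 is false
  NOT co-signer present: no → true
  cash reserves ≤ 22 months: 3 ≤ 22 is true
  late payments in last 24 months ≤ 4: 12 ≤ 4 is false
  bankruptcies on record ≤ 3: 2 ≤ 3 is true
  debt-to-income ratio ≤ 38.7%: 21.2 ≤ 38.7 is true
  credit score < 545: 668 < 545 is false
  months employed ≥ 153 months: 39 ≥ 153 is false
Combine:
[1.1.1.1] true AND false = false
[1.1.1] NOT false = true
[1.1] NOT true = false
[1] NOT false = true
[2.1.2] true → false = false
[2.1] true AND false = false
[2.2.3] false AND false = false
[2.2] true OR true OR false = true
[2] false OR true = true
[root] true AND true = true
Overall: true → approved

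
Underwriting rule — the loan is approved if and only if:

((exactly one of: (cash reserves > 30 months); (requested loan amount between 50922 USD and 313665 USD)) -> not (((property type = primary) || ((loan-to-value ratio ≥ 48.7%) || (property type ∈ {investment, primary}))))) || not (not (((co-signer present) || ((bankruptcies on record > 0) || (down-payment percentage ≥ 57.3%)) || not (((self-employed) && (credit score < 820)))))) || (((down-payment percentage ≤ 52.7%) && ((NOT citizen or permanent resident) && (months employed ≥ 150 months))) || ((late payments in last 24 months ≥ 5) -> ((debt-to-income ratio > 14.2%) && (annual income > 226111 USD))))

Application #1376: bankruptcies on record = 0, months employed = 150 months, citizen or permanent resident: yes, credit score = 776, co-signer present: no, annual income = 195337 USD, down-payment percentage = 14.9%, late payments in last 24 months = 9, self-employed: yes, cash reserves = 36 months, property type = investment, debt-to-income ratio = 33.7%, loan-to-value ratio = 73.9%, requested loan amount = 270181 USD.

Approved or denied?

Approved

Atomic conditions:
  cash reserves > 30 months: 36 > 30 is true
  requested loan amount between 50922 USD and 313665 USD: 270181 in [50922, 313665] is true
  property type = primary: investment == primary is false
  loan-to-value ratio ≥ 48.7%: 73.9 ≥ 48.7 is true
  property type ∈ {investment, primary}: investment is in the set → true
  co-signer present: no → false
  bankruptcies on record > 0: 0 > 0 is false
  down-payment percentage ≥ 57.3%: 14.9 ≥ 57.3 is false
  self-employed: yes → true
  credit score < 820: 776 < 820 is true
  down-payment percentage ≤ 52.7%: 14.9 ≤ 52.7 is true
  NOT citizen or permanent resident: yes → false
  months employed ≥ 150 months: 150 ≥ 150 is true
  late payments in last 24 months ≥ 5: 9 ≥ 5 is true
  debt-to-income ratio > 14.2%: 33.7 > 14.2 is true
  annual income > 226111 USD: 195337 > 226111 is false
Combine:
[1.1] exactly-one(true, true) = false
[1.2.1.2] true OR true = true
[1.2.1] false OR true = true
[1.2] NOT true = false
[1] false → false (antecedent false ⇒ implication holds) = true
[2.1.1.2] false OR false = false
[2.1.1.3.1] true AND true = true
[2.1.1.3] NOT true = false
[2.1.1] false OR false OR false = false
[2.1] NOT false = true
[2] NOT true = false
[3.1.2] false AND true = false
[3.1] true AND false = false
[3.2.2] true AND false = false
[3.2] true → false = false
[3] false OR false = false
[root] true OR false OR false = true
Overall: true → approved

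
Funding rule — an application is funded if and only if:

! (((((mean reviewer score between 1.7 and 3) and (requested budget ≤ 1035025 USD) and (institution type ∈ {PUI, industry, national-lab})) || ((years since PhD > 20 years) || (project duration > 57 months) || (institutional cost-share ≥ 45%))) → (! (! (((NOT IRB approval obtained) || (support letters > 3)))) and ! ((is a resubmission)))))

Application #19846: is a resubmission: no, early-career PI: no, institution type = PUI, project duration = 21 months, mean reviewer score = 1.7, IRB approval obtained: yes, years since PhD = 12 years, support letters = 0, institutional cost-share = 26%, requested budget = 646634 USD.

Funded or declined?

Funded

Atomic conditions:
  mean reviewer score between 1.7 and 3: 1.7 in [1.7, 3] is true
  requested budget ≤ 1035025 USD: 646634 ≤ 1035025 is true
  institution type ∈ {PUI, industry, national-lab}: PUI is in the set → true
  years since PhD > 20 years: 12 > 20 is false
  project duration > 57 months: 21 > 57 is false
  institutional cost-share ≥ 45%: 26 ≥ 45 is false
  NOT IRB approval obtained: yes → false
  support letters > 3: 0 > 3 is false
  is a resubmission: no → false
Combine:
[1.1.1] true AND true AND true = true
[1.1.2] false OR false OR false = false
[1.1] true OR false = true
[1.2.1.1.1] false OR false = false
[1.2.1.1] NOT false = true
[1.2.1] NOT true = false
[1.2.2] NOT false = true
[1.2] false AND true = false
[1] true → false = false
[root] NOT false = true
Overall: true → funded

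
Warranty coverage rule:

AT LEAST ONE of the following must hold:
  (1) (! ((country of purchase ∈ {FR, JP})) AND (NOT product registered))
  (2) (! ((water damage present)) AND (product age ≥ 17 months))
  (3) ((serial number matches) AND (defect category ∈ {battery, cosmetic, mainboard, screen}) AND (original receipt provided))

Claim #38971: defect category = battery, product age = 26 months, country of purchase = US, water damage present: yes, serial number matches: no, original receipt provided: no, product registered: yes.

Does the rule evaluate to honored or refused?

Refused

Atomic conditions:
  country of purchase ∈ {FR, JP}: US is not in the set → false
  NOT product registered: yes → false
  water damage present: yes → true
  product age ≥ 17 months: 26 ≥ 17 is true
  serial number matches: no → false
  defect category ∈ {battery, cosmetic, mainboard, screen}: battery is in the set → true
  original receipt provided: no → false
Combine:
[1.1] NOT false = true
[1] true AND false = false
[2.1] NOT true = false
[2] false AND true = false
[3] false AND true AND false = false
[root] false OR false OR false = false
Overall: false → refused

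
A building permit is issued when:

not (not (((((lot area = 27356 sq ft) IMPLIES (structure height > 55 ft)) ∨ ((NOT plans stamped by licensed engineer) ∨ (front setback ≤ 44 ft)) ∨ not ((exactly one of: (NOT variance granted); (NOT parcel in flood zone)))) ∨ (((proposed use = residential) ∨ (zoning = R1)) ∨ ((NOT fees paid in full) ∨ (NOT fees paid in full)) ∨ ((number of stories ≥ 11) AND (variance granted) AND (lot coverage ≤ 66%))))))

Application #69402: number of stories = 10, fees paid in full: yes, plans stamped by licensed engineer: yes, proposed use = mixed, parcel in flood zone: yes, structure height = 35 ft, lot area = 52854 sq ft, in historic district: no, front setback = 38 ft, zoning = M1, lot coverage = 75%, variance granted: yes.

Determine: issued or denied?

Issued

Atomic conditions:
  lot area = 27356 sq ft: 52854 == 27356 is false
  structure height > 55 ft: 35 > 55 is false
  NOT plans stamped by licensed engineer: yes → false
  front setback ≤ 44 ft: 38 ≤ 44 is true
  NOT variance granted: yes → false
  NOT parcel in flood zone: yes → false
  proposed use = residential: mixed == residential is false
  zoning = R1: M1 == R1 is false
  NOT fees paid in full: yes → false
  number of stories ≥ 11: 10 ≥ 11 is false
  variance granted: yes → true
  lot coverage ≤ 66%: 75 ≤ 66 is false
Combine:
[1.1.1.1] false → false (antecedent false ⇒ implication holds) = true
[1.1.1.2] false OR true = true
[1.1.1.3.1] exactly-one(false, false) = false
[1.1.1.3] NOT false = true
[1.1.1] true OR true OR true = true
[1.1.2.1] false OR false = false
[1.1.2.2] false OR false = false
[1.1.2.3] false AND true AND false = false
[1.1.2] false OR false OR false = false
[1.1] true OR false = true
[1] NOT true = false
[root] NOT false = true
Overall: true → issued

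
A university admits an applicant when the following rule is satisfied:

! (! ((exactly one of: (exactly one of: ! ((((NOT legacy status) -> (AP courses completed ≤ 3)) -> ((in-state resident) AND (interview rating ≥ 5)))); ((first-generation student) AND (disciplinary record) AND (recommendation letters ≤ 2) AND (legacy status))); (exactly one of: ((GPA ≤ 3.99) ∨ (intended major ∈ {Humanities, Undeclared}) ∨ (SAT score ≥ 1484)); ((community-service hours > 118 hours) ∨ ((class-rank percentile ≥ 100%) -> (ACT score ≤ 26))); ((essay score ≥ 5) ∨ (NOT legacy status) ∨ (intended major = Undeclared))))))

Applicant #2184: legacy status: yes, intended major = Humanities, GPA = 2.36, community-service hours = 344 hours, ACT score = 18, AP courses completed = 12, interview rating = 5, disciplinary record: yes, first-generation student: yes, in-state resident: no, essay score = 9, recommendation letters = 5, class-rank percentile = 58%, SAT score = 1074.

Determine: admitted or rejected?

Atomic conditions:
  NOT legacy status: yes → false
  AP courses completed ≤ 3: 12 ≤ 3 is false
  in-state resident: no → false
  interview rating ≥ 5: 5 ≥ 5 is true
  first-generation student: yes → true
  disciplinary record: yes → true
  recommendation letters ≤ 2: 5 ≤ 2 is false
  legacy status: yes → true
  GPA ≤ 3.99: 2.36 ≤ 3.99 is true
  intended major ∈ {Humanities, Undeclared}: Humanities is in the set → true
  SAT score ≥ 1484: 1074 ≥ 1484 is false
  community-service hours > 118 hours: 344 > 118 is true
  class-rank percentile ≥ 100%: 58 ≥ 100 is false
  ACT score ≤ 26: 18 ≤ 26 is true
  essay score ≥ 5: 9 ≥ 5 is true
  intended major = Undeclared: Humanities == Undeclared is false
Combine:
[1.1.1.1.1.1] false → false (antecedent false ⇒ implication holds) = true
[1.1.1.1.1.2] false AND true = false
[1.1.1.1.1] true → false = false
[1.1.1.1] NOT false = true
[1.1.1.2] true AND true AND false AND true = false
[1.1.1] exactly-one(true, false) = true
[1.1.2.1] true OR true OR false = true
[1.1.2.2.2] false → true (antecedent false ⇒ implication holds) = true
[1.1.2.2] true OR true = true
[1.1.2.3] true OR false OR false = true
[1.1.2] exactly-one(true, true, true) = false
[1.1] exactly-one(true, false) = true
[1] NOT true = false
[root] NOT false = true
Overall: true → admitted

Admitted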